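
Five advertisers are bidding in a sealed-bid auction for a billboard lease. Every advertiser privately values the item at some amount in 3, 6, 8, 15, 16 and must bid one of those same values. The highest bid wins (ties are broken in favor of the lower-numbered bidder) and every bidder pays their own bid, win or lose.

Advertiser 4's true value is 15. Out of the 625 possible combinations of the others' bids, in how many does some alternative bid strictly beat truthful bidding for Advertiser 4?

541

Others bid (3, 3, 3, 3): truth gives 0; bid 6 gives 9 > 0. Violating.
Others bid (3, 3, 3, 6): truth gives 0; bid 6 gives 9 > 0. Violating.
Others bid (3, 3, 3, 8): truth gives 0; bid 8 gives 7 > 0. Violating.
Others bid (3, 3, 3, 16): truth gives -15; bid 16 gives -1 > -15. Violating.
Others bid (3, 3, 3, 15): truth gives 0; no alternative beats it.
Others bid (3, 3, 6, 15): truth gives 0; no alternative beats it.
(Checking all 625 profiles: 541 have a profitable deviation, 84 do not.)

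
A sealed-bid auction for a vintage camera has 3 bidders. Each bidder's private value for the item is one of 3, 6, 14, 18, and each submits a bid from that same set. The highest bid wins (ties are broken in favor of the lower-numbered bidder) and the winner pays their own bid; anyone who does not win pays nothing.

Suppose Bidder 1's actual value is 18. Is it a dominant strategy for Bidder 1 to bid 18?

Consider the case where Bidder 2 bids 3 and Bidder 3 bids 3.
Truthful bid 18: wins, pays 18, utility 18 - 18 = 0.
Bid 3 instead: wins, pays 3, utility 18 - 3 = 15.
Since 15 > 0, bidding 3 is strictly better here, so truthful bidding is not dominant.

No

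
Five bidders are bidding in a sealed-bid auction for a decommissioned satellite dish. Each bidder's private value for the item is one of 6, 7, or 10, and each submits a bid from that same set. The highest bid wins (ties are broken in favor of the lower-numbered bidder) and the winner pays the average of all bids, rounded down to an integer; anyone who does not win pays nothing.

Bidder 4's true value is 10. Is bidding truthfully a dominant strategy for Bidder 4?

Consider the case where Bidder 1 bids 6, Bidder 2 bids 6, Bidder 3 bids 6 and Bidder 5 bids 7.
Truthful bid 10: wins, pays 7, utility 10 - 7 = 3.
Bid 7 instead: wins, pays 6, utility 10 - 6 = 4.
Since 4 > 3, bidding 7 is strictly better here, so truthful bidding is not dominant.

No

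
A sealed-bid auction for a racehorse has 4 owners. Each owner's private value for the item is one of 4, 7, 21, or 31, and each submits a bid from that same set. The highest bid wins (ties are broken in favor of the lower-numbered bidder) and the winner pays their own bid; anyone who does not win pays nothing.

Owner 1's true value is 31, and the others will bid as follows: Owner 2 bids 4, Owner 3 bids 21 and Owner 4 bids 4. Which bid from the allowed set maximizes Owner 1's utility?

Bid 4: loses, pays 0, utility 0.
Bid 7: loses, pays 0, utility 0.
Bid 21: wins, pays 21, utility 31 - 21 = 10.
Bid 31: wins, pays 31, utility 31 - 31 = 0.
The best choice is 21 with utility 10.

21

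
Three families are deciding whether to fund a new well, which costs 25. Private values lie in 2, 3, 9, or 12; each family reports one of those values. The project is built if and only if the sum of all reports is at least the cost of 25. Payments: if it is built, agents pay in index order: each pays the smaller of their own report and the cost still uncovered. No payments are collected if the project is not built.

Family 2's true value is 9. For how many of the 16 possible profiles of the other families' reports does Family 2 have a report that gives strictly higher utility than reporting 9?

1

Others report (12, 12): truth gives 0; report 2 gives 7 > 0. Violating.
Others report (2, 2): truth gives 0; no alternative beats it.
Others report (2, 3): truth gives 0; no alternative beats it.
(Checking all 16 profiles: 1 has a profitable deviation, 15 do not.)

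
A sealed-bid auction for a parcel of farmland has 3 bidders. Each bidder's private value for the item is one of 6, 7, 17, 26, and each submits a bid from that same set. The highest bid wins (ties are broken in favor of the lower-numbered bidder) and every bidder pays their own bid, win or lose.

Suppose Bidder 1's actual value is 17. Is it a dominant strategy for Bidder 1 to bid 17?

No

Consider the case where Bidder 2 bids 6 and Bidder 3 bids 6.
Truthful bid 17: wins, pays 17, utility 17 - 17 = 0.
Bid 6 instead: wins, pays 6, utility 17 - 6 = 11.
Since 11 > 0, bidding 6 is strictly better here, so truthful bidding is not dominant.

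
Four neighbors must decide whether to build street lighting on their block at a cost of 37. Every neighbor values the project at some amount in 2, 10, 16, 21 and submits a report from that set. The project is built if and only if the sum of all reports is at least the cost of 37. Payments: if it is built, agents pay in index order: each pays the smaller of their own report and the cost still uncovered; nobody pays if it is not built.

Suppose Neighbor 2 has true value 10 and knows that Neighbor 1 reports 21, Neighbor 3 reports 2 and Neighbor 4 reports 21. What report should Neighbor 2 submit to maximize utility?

Report 2: project built, pays 2, utility 10 - 2 = 8.
Report 10: project built, pays 10, utility 10 - 10 = 0.
Report 16: project built, pays 16, utility 10 - 16 = -6.
Report 21: project built, pays 16, utility 10 - 16 = -6.
The best choice is 2 with utility 8.

2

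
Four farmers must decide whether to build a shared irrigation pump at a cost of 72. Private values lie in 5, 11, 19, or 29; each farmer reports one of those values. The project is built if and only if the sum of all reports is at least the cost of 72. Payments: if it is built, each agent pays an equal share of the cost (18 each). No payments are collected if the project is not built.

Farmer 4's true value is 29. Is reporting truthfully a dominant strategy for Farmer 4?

Yes

Check each profile of the others' reports and compare truth against every alternative report.
Others report (5, 11, 29): truth gives 11, best alternative gives 0.
Others report (5, 19, 19): truth gives 11, best alternative gives 0.
Others report (5, 29, 11): truth gives 11, best alternative gives 0.
Others report (11, 5, 29): truth gives 11, best alternative gives 0.
Others report (11, 11, 29): truth gives 11, best alternative gives 0.
Others report (11, 19, 19): truth gives 11, best alternative gives 0.
(Remaining 58 profiles checked similarly; truth is weakly best in each.)
In every case the truthful report is at least as good as any alternative, so it is a dominant strategy.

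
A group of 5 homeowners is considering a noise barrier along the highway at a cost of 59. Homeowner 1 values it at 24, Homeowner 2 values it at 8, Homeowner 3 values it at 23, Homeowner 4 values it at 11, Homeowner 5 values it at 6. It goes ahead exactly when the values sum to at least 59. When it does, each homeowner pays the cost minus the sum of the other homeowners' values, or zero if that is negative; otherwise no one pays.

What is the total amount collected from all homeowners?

Total value 72 ≥ cost 59, so it is built.
Homeowner 1: others sum to 48; max(0, 59 - 48) = 11.
Homeowner 2: others sum to 64; max(0, 59 - 64) = 0.
Homeowner 3: others sum to 49; max(0, 59 - 49) = 10.
Homeowner 4: others sum to 61; max(0, 59 - 61) = 0.
Homeowner 5: others sum to 66; max(0, 59 - 66) = 0.
Total collected = 11 + 0 + 10 + 0 + 0 = 21.

21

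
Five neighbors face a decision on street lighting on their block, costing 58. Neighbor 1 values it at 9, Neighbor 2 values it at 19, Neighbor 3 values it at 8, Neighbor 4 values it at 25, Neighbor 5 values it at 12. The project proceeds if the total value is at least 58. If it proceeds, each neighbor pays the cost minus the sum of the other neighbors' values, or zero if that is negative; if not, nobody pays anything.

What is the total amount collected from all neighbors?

14

Total value 73 ≥ cost 58, so it is built.
Neighbor 1: others sum to 64; max(0, 58 - 64) = 0.
Neighbor 2: others sum to 54; max(0, 58 - 54) = 4.
Neighbor 3: others sum to 65; max(0, 58 - 65) = 0.
Neighbor 4: others sum to 48; max(0, 58 - 48) = 10.
Neighbor 5: others sum to 61; max(0, 58 - 61) = 0.
Total collected = 0 + 4 + 0 + 10 + 0 = 14.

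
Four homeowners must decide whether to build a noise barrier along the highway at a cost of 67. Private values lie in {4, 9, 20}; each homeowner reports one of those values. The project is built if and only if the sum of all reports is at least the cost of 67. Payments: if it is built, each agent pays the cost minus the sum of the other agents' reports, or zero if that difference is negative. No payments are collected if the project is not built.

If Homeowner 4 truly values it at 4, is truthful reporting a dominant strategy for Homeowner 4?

Check each profile of the others' reports and compare truth against every alternative report.
Others report (20, 20, 20): truth gives 0, best alternative gives -3.
Others report (4, 4, 4): truth gives 0, best alternative gives 0.
Others report (4, 4, 9): truth gives 0, best alternative gives 0.
Others report (4, 4, 20): truth gives 0, best alternative gives 0.
Others report (4, 9, 4): truth gives 0, best alternative gives 0.
Others report (4, 9, 9): truth gives 0, best alternative gives 0.
(Remaining 21 profiles checked similarly; truth is weakly best in each.)
In every case the truthful report is at least as good as any alternative, so it is a dominant strategy.

Yes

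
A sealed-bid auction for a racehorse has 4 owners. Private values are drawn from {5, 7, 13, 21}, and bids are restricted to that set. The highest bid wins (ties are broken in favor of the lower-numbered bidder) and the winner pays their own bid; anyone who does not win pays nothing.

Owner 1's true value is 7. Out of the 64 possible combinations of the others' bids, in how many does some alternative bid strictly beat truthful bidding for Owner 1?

Others bid (5, 5, 5): truth gives 0; bid 5 gives 2 > 0. Violating.
Others bid (5, 5, 7): truth gives 0; no alternative beats it.
Others bid (5, 5, 13): truth gives 0; no alternative beats it.
(Checking all 64 profiles: 1 has a profitable deviation, 63 do not.)

1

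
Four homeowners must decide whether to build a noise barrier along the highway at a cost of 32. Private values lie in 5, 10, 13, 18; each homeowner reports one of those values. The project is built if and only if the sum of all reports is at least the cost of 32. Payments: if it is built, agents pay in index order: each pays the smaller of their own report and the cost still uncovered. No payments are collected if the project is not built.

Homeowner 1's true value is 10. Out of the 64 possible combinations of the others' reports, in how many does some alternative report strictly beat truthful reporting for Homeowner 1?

54

Others report (5, 5, 18): truth gives 0; report 5 gives 5 > 0. Violating.
Others report (5, 10, 13): truth gives 0; report 5 gives 5 > 0. Violating.
Others report (5, 10, 18): truth gives 0; report 5 gives 5 > 0. Violating.
Others report (5, 13, 10): truth gives 0; report 5 gives 5 > 0. Violating.
Others report (5, 5, 5): truth gives 0; no alternative beats it.
Others report (5, 5, 10): truth gives 0; no alternative beats it.
(Checking all 64 profiles: 54 have a profitable deviation, 10 do not.)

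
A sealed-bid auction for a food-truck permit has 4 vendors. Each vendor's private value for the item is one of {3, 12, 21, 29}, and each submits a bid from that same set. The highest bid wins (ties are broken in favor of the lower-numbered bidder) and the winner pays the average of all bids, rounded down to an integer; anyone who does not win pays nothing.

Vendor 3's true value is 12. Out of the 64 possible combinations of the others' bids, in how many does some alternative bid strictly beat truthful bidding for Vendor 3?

Others bid (3, 12, 3): truth gives 0; bid 21 gives 3 > 0. Violating.
Others bid (12, 3, 3): truth gives 0; bid 21 gives 3 > 0. Violating.
Others bid (3, 3, 3): truth gives 7; no alternative beats it.
Others bid (3, 3, 12): truth gives 5; no alternative beats it.
(Checking all 64 profiles: 2 have a profitable deviation, 62 do not.)

2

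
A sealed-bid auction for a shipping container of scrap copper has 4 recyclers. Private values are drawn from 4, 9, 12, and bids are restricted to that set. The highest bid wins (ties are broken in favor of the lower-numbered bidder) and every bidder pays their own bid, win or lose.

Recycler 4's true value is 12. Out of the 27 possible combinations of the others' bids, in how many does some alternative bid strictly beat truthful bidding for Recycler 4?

Others bid (4, 4, 4): truth gives 0; bid 9 gives 3 > 0. Violating.
Others bid (4, 4, 12): truth gives -12; bid 4 gives -4 > -12. Violating.
Others bid (4, 9, 12): truth gives -12; bid 4 gives -4 > -12. Violating.
Others bid (4, 12, 4): truth gives -12; bid 4 gives -4 > -12. Violating.
Others bid (4, 4, 9): truth gives 0; no alternative beats it.
Others bid (4, 9, 4): truth gives 0; no alternative beats it.
(Checking all 27 profiles: 20 have a profitable deviation, 7 do not.)

20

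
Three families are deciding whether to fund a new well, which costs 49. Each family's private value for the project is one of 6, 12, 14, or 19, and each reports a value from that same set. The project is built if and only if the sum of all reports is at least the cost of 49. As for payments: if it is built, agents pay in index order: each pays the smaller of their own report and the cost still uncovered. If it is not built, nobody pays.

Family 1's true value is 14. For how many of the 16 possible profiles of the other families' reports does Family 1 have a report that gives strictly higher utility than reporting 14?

1

Others report (19, 19): truth gives 0; report 12 gives 2 > 0. Violating.
Others report (6, 6): truth gives 0; no alternative beats it.
Others report (6, 12): truth gives 0; no alternative beats it.
(Checking all 16 profiles: 1 has a profitable deviation, 15 do not.)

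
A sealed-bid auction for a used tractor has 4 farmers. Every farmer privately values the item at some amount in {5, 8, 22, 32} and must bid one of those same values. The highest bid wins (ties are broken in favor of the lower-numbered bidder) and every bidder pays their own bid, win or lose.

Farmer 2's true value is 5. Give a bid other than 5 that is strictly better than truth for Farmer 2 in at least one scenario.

Suppose Farmer 1 bids 5, Farmer 3 bids 5 and Farmer 4 bids 5.
Bid 5: loses but pays 5, utility -5.
Bid 8: wins, pays 8, utility 5 - 8 = -3.
So bidding 8 beats truth here (-3 > -5).

8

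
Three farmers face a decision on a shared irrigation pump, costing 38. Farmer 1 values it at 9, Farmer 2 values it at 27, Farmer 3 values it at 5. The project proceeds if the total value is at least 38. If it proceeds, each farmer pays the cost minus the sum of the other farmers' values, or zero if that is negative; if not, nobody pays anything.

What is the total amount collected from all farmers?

Total value 41 ≥ cost 38, so it is built.
Farmer 1: others sum to 32; max(0, 38 - 32) = 6.
Farmer 2: others sum to 14; max(0, 38 - 14) = 24.
Farmer 3: others sum to 36; max(0, 38 - 36) = 2.
Total collected = 6 + 24 + 2 = 32.

32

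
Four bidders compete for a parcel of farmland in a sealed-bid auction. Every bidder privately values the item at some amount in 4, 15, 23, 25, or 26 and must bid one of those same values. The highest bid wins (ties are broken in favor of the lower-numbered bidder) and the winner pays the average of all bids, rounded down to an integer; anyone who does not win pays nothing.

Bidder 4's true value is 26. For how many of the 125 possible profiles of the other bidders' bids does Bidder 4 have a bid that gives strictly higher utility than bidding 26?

16

Others bid (4, 4, 4): truth gives 17; bid 15 gives 20 > 17. Violating.
Others bid (4, 4, 15): truth gives 14; bid 23 gives 15 > 14. Violating.
Others bid (4, 15, 4): truth gives 14; bid 23 gives 15 > 14. Violating.
Others bid (4, 15, 15): truth gives 11; bid 23 gives 12 > 11. Violating.
Others bid (4, 4, 23): truth gives 12; no alternative beats it.
Others bid (4, 4, 25): truth gives 12; no alternative beats it.
(Checking all 125 profiles: 16 have a profitable deviation, 109 do not.)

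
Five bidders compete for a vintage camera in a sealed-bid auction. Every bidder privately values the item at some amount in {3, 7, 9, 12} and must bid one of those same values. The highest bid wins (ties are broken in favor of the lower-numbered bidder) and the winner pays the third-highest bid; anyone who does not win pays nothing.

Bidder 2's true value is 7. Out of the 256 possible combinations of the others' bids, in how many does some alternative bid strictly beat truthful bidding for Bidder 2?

Others bid (3, 3, 3, 9): truth gives 0; bid 9 gives 4 > 0. Violating.
Others bid (3, 3, 3, 12): truth gives 0; bid 12 gives 4 > 0. Violating.
Others bid (3, 3, 9, 3): truth gives 0; bid 9 gives 4 > 0. Violating.
Others bid (3, 3, 12, 3): truth gives 0; bid 12 gives 4 > 0. Violating.
Others bid (3, 3, 3, 3): truth gives 4; no alternative beats it.
Others bid (3, 3, 3, 7): truth gives 4; no alternative beats it.
(Checking all 256 profiles: 8 have a profitable deviation, 248 do not.)

8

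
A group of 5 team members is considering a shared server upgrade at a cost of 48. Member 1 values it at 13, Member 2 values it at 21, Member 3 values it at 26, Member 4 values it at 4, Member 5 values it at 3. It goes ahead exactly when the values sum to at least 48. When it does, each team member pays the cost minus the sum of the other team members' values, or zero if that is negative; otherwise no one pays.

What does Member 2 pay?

Total value 67 ≥ cost 48, so the project is built.
The other team members' values sum to 46.
Cost minus that sum is 48 - 46 = 2.

2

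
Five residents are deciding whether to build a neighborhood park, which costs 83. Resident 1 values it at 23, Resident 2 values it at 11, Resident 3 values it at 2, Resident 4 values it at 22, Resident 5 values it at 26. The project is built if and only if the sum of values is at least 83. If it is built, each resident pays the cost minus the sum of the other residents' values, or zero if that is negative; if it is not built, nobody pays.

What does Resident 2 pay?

Total value 84 ≥ cost 83, so the project is built.
The other residents' values sum to 73.
Cost minus that sum is 83 - 73 = 10.

10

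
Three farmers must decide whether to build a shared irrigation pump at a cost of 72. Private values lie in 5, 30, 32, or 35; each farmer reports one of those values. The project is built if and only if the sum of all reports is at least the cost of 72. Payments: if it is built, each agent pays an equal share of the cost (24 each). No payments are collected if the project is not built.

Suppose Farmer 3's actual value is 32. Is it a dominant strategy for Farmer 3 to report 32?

No

Consider the case where Farmer 1 reports 5 and Farmer 2 reports 32.
Truthful report 32: project not built, utility 0.
Report 35 instead: project built, pays 24, utility 32 - 24 = 8.
Since 8 > 0, reporting 35 is strictly better here, so truthful reporting is not dominant.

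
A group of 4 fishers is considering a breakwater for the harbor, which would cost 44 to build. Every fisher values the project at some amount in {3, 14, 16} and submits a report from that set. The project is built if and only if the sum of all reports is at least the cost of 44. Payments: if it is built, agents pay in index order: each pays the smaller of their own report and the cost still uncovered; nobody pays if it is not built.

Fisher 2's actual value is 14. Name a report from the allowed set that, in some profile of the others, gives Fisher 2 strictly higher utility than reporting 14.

3

Suppose Fisher 1 reports 14, Fisher 3 reports 14 and Fisher 4 reports 14.
Report 14: project built, pays 14, utility 14 - 14 = 0.
Report 3: project built, pays 3, utility 14 - 3 = 11.
So reporting 3 beats truth here (11 > 0).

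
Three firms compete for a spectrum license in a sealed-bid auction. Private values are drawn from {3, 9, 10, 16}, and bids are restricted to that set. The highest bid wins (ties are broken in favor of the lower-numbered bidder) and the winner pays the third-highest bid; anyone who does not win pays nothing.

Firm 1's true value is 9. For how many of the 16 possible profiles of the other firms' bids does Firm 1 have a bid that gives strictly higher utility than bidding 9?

4

Others bid (3, 10): truth gives 0; bid 10 gives 6 > 0. Violating.
Others bid (3, 16): truth gives 0; bid 16 gives 6 > 0. Violating.
Others bid (10, 3): truth gives 0; bid 10 gives 6 > 0. Violating.
Others bid (16, 3): truth gives 0; bid 16 gives 6 > 0. Violating.
Others bid (3, 3): truth gives 6; no alternative beats it.
Others bid (3, 9): truth gives 6; no alternative beats it.
(Checking all 16 profiles: 4 have a profitable deviation, 12 do not.)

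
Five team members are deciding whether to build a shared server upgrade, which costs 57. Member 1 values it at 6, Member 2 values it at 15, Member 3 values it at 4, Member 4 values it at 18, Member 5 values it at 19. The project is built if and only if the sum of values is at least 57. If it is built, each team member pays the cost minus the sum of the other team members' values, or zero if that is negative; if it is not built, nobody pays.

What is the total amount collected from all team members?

38

Total value 62 ≥ cost 57, so it is built.
Member 1: others sum to 56; max(0, 57 - 56) = 1.
Member 2: others sum to 47; max(0, 57 - 47) = 10.
Member 3: others sum to 58; max(0, 57 - 58) = 0.
Member 4: others sum to 44; max(0, 57 - 44) = 13.
Member 5: others sum to 43; max(0, 57 - 43) = 14.
Total collected = 1 + 10 + 0 + 13 + 14 = 38.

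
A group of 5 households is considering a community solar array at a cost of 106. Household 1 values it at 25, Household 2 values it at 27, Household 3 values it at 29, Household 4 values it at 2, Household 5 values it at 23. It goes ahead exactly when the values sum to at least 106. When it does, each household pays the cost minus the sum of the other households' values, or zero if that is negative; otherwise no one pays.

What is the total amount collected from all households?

106

Total value 106 ≥ cost 106, so it is built.
Household 1: others sum to 81; max(0, 106 - 81) = 25.
Household 2: others sum to 79; max(0, 106 - 79) = 27.
Household 3: others sum to 77; max(0, 106 - 77) = 29.
Household 4: others sum to 104; max(0, 106 - 104) = 2.
Household 5: others sum to 83; max(0, 106 - 83) = 23.
Total collected = 25 + 27 + 29 + 2 + 23 = 106.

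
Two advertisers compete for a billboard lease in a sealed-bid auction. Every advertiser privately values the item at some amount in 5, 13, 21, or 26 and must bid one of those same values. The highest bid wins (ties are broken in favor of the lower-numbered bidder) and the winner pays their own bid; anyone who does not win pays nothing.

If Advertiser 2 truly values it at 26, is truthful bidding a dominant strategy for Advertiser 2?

Consider the case where Advertiser 1 bids 5.
Truthful bid 26: wins, pays 26, utility 26 - 26 = 0.
Bid 13 instead: wins, pays 13, utility 26 - 13 = 13.
Since 13 > 0, bidding 13 is strictly better here, so truthful bidding is not dominant.

No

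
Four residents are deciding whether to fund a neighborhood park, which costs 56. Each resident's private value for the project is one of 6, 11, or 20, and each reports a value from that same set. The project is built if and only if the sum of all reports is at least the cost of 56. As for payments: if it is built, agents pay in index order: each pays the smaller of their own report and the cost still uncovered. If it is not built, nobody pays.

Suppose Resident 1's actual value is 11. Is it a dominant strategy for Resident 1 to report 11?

Consider the case where Resident 2 reports 11, Resident 3 reports 20 and Resident 4 reports 20.
Truthful report 11: project built, pays 11, utility 11 - 11 = 0.
Report 6 instead: project built, pays 6, utility 11 - 6 = 5.
Since 5 > 0, reporting 6 is strictly better here, so truthful reporting is not dominant.

No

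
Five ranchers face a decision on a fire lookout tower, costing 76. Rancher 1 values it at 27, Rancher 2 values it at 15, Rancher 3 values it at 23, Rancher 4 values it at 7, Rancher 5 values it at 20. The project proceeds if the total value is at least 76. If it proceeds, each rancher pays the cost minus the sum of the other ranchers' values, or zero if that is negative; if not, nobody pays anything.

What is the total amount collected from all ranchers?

Total value 92 ≥ cost 76, so it is built.
Rancher 1: others sum to 65; max(0, 76 - 65) = 11.
Rancher 2: others sum to 77; max(0, 76 - 77) = 0.
Rancher 3: others sum to 69; max(0, 76 - 69) = 7.
Rancher 4: others sum to 85; max(0, 76 - 85) = 0.
Rancher 5: others sum to 72; max(0, 76 - 72) = 4.
Total collected = 11 + 0 + 7 + 0 + 4 = 22.

22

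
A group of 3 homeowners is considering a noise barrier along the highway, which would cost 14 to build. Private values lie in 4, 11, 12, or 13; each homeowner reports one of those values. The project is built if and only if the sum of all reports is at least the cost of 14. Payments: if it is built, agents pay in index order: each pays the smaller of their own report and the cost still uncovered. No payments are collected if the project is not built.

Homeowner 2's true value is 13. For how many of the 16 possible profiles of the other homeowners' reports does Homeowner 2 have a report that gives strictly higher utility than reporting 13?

Others report (4, 11): truth gives 3; report 4 gives 9 > 3. Violating.
Others report (4, 12): truth gives 3; report 4 gives 9 > 3. Violating.
Others report (4, 13): truth gives 3; report 4 gives 9 > 3. Violating.
Others report (4, 4): truth gives 3; no alternative beats it.
Others report (11, 4): truth gives 10; no alternative beats it.
(Checking all 16 profiles: 3 have a profitable deviation, 13 do not.)

3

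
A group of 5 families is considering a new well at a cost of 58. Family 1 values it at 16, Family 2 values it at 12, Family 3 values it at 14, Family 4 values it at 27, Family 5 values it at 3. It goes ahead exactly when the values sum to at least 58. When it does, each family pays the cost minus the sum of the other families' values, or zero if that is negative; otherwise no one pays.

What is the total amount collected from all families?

Total value 72 ≥ cost 58, so it is built.
Family 1: others sum to 56; max(0, 58 - 56) = 2.
Family 2: others sum to 60; max(0, 58 - 60) = 0.
Family 3: others sum to 58; max(0, 58 - 58) = 0.
Family 4: others sum to 45; max(0, 58 - 45) = 13.
Family 5: others sum to 69; max(0, 58 - 69) = 0.
Total collected = 2 + 0 + 0 + 13 + 0 = 15.

15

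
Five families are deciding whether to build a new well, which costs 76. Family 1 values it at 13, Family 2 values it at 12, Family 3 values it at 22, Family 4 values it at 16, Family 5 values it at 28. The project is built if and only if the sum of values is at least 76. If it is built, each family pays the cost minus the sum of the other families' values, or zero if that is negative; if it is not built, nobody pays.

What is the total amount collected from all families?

Total value 91 ≥ cost 76, so it is built.
Family 1: others sum to 78; max(0, 76 - 78) = 0.
Family 2: others sum to 79; max(0, 76 - 79) = 0.
Family 3: others sum to 69; max(0, 76 - 69) = 7.
Family 4: others sum to 75; max(0, 76 - 75) = 1.
Family 5: others sum to 63; max(0, 76 - 63) = 13.
Total collected = 0 + 0 + 7 + 1 + 13 = 21.

21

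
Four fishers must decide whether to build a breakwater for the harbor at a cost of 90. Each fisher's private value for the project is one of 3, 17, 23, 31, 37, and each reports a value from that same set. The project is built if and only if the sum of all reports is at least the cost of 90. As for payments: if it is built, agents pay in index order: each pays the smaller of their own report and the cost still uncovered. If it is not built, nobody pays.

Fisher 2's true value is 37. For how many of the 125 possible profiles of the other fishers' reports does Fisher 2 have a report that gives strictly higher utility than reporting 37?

78

Others report (3, 23, 37): truth gives 0; report 31 gives 6 > 0. Violating.
Others report (3, 31, 31): truth gives 0; report 31 gives 6 > 0. Violating.
Others report (3, 31, 37): truth gives 0; report 23 gives 14 > 0. Violating.
Others report (3, 37, 23): truth gives 0; report 31 gives 6 > 0. Violating.
Others report (3, 3, 3): truth gives 0; no alternative beats it.
Others report (3, 3, 17): truth gives 0; no alternative beats it.
(Checking all 125 profiles: 78 have a profitable deviation, 47 do not.)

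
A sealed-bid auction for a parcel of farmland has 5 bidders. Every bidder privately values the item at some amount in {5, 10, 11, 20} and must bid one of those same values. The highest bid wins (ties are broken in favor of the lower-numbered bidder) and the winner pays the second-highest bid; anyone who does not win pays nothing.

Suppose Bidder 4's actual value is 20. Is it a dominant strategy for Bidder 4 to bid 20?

Check each profile of the others' bids and compare truth against every alternative bid.
Others bid (5, 5, 11, 5): truth gives 9, best alternative gives 0.
Others bid (5, 5, 11, 10): truth gives 9, best alternative gives 0.
Others bid (5, 5, 11, 11): truth gives 9, best alternative gives 0.
Others bid (5, 10, 11, 5): truth gives 9, best alternative gives 0.
Others bid (5, 10, 11, 10): truth gives 9, best alternative gives 0.
Others bid (5, 10, 11, 11): truth gives 9, best alternative gives 0.
(Remaining 250 profiles checked similarly; truth is weakly best in each.)
In every case the truthful bid is at least as good as any alternative, so it is a dominant strategy.

Yes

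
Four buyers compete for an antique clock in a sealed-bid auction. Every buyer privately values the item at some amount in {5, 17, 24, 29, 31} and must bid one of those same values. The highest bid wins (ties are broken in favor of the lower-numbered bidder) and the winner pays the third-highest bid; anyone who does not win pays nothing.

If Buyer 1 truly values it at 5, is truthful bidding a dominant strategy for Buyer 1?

Check each profile of the others' bids and compare truth against every alternative bid.
Others bid (5, 17, 17): truth gives 0, best alternative gives -12.
Others bid (17, 5, 17): truth gives 0, best alternative gives -12.
Others bid (17, 17, 5): truth gives 0, best alternative gives -12.
Others bid (17, 17, 17): truth gives 0, best alternative gives -12.
Others bid (5, 5, 5): truth gives 0, best alternative gives 0.
Others bid (5, 5, 17): truth gives 0, best alternative gives 0.
(Remaining 119 profiles checked similarly; truth is weakly best in each.)
In every case the truthful bid is at least as good as any alternative, so it is a dominant strategy.

Yes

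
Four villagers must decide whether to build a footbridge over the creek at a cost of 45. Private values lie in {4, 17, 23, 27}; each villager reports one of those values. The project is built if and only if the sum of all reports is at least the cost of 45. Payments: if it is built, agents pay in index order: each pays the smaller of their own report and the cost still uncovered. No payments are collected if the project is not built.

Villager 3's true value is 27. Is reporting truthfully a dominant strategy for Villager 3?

Consider the case where Villager 1 reports 4, Villager 2 reports 4 and Villager 4 reports 17.
Truthful report 27: project built, pays 27, utility 27 - 27 = 0.
Report 23 instead: project built, pays 23, utility 27 - 23 = 4.
Since 4 > 0, reporting 23 is strictly better here, so truthful reporting is not dominant.

No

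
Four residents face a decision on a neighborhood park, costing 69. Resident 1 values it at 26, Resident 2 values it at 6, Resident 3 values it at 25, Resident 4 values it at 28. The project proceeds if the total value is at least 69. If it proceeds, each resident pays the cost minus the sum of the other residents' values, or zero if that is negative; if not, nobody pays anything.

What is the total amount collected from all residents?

31

Total value 85 ≥ cost 69, so it is built.
Resident 1: others sum to 59; max(0, 69 - 59) = 10.
Resident 2: others sum to 79; max(0, 69 - 79) = 0.
Resident 3: others sum to 60; max(0, 69 - 60) = 9.
Resident 4: others sum to 57; max(0, 69 - 57) = 12.
Total collected = 10 + 0 + 9 + 12 = 31.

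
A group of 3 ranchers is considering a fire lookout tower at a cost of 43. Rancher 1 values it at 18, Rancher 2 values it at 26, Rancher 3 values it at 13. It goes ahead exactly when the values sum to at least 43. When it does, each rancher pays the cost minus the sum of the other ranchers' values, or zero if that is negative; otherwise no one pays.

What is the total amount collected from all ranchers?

16

Total value 57 ≥ cost 43, so it is built.
Rancher 1: others sum to 39; max(0, 43 - 39) = 4.
Rancher 2: others sum to 31; max(0, 43 - 31) = 12.
Rancher 3: others sum to 44; max(0, 43 - 44) = 0.
Total collected = 4 + 12 + 0 = 16.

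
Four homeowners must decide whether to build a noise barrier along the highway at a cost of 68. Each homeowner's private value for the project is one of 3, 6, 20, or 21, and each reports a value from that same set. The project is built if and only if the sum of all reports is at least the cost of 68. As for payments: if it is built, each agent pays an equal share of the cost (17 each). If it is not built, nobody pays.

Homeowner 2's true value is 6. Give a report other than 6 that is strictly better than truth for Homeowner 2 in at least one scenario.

Suppose Homeowner 1 reports 20, Homeowner 3 reports 21 and Homeowner 4 reports 21.
Report 6: project built, pays 17, utility 6 - 17 = -11.
Report 3: project not built, utility 0.
So reporting 3 beats truth here (0 > -11).

3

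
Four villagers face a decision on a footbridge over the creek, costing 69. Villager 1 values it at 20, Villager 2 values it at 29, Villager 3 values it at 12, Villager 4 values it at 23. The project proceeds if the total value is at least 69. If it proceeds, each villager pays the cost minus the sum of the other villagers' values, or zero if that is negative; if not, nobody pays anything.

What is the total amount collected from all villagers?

Total value 84 ≥ cost 69, so it is built.
Villager 1: others sum to 64; max(0, 69 - 64) = 5.
Villager 2: others sum to 55; max(0, 69 - 55) = 14.
Villager 3: others sum to 72; max(0, 69 - 72) = 0.
Villager 4: others sum to 61; max(0, 69 - 61) = 8.
Total collected = 5 + 14 + 0 + 8 = 27.

27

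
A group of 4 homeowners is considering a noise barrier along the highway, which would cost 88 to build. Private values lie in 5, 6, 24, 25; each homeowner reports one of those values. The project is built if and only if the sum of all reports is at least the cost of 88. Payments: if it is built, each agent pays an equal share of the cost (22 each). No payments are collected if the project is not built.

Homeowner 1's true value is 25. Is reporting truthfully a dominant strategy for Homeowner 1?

Yes

Check each profile of the others' reports and compare truth against every alternative report.
Others report (24, 24, 24): truth gives 3, best alternative gives 3.
Others report (24, 24, 25): truth gives 3, best alternative gives 3.
Others report (24, 25, 24): truth gives 3, best alternative gives 3.
Others report (24, 25, 25): truth gives 3, best alternative gives 3.
Others report (25, 24, 24): truth gives 3, best alternative gives 3.
Others report (25, 24, 25): truth gives 3, best alternative gives 3.
(Remaining 58 profiles checked similarly; truth is weakly best in each.)
In every case the truthful report is at least as good as any alternative, so it is a dominant strategy.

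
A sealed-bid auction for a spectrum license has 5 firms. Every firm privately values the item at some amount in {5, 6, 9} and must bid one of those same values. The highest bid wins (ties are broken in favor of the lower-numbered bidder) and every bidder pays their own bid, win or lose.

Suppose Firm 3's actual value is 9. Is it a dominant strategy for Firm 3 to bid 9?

Consider the case where Firm 1 bids 5, Firm 2 bids 5, Firm 4 bids 5 and Firm 5 bids 5.
Truthful bid 9: wins, pays 9, utility 9 - 9 = 0.
Bid 6 instead: wins, pays 6, utility 9 - 6 = 3.
Since 3 > 0, bidding 6 is strictly better here, so truthful bidding is not dominant.

No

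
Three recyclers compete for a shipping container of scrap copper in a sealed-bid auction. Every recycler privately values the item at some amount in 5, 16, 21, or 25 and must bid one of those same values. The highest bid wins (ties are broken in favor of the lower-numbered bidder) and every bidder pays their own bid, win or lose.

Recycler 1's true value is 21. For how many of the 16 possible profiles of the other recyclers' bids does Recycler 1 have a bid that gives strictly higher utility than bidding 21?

Others bid (5, 5): truth gives 0; bid 5 gives 16 > 0. Violating.
Others bid (5, 16): truth gives 0; bid 16 gives 5 > 0. Violating.
Others bid (5, 25): truth gives -21; bid 25 gives -4 > -21. Violating.
Others bid (16, 5): truth gives 0; bid 16 gives 5 > 0. Violating.
Others bid (5, 21): truth gives 0; no alternative beats it.
Others bid (16, 21): truth gives 0; no alternative beats it.
(Checking all 16 profiles: 11 have a profitable deviation, 5 do not.)

11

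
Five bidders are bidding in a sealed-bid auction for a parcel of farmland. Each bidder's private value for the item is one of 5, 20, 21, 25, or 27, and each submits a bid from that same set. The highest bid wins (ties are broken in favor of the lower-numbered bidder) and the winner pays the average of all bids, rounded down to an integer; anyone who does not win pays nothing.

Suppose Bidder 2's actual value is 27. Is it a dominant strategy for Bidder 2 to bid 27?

Consider the case where Bidder 1 bids 5, Bidder 3 bids 5, Bidder 4 bids 5 and Bidder 5 bids 5.
Truthful bid 27: wins, pays 9, utility 27 - 9 = 18.
Bid 20 instead: wins, pays 8, utility 27 - 8 = 19.
Since 19 > 18, bidding 20 is strictly better here, so truthful bidding is not dominant.

No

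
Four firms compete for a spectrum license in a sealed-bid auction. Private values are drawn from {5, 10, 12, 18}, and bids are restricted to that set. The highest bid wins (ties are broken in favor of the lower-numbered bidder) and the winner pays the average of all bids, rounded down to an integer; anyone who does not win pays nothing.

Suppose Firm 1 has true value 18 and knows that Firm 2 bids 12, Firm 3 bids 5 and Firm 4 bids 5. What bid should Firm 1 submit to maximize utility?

12

Bid 5: loses, pays 0, utility 0.
Bid 10: loses, pays 0, utility 0.
Bid 12: wins, pays 8, utility 18 - 8 = 10.
Bid 18: wins, pays 10, utility 18 - 10 = 8.
The best choice is 12 with utility 10.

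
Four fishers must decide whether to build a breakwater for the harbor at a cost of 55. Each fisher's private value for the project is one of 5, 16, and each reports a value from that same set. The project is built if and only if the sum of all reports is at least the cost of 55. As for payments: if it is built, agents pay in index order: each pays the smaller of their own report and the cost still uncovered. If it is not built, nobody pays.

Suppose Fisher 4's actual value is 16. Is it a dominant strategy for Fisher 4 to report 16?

Yes

Check each profile of the others' reports and compare truth against every alternative report.
Others report (16, 16, 16): truth gives 9, best alternative gives 0.
Others report (5, 5, 5): truth gives 0, best alternative gives 0.
Others report (5, 5, 16): truth gives 0, best alternative gives 0.
Others report (5, 16, 5): truth gives 0, best alternative gives 0.
Others report (5, 16, 16): truth gives 0, best alternative gives 0.
Others report (16, 5, 5): truth gives 0, best alternative gives 0.
(Remaining 2 profiles checked similarly; truth is weakly best in each.)
In every case the truthful report is at least as good as any alternative, so it is a dominant strategy.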